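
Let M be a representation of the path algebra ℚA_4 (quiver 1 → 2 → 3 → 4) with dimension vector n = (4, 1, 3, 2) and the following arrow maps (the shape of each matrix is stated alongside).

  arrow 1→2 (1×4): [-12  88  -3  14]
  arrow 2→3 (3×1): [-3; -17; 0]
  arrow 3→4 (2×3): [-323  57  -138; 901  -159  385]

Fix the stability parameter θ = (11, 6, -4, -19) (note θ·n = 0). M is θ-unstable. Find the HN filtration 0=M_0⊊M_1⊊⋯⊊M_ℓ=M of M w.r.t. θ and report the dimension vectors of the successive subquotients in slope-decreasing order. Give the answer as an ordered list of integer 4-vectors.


Via rank(M_{q-1}∘⋯∘M_p): M ≅ I[1,1]^3, I[1,3], I[3,4]^2.
μ_θ-semistable layers: μ^(1)=11; μ^(2)=13/3; μ^(3)=-23/2

((3, 0, 0, 0); (1, 1, 1, 0); (0, 0, 2, 2))


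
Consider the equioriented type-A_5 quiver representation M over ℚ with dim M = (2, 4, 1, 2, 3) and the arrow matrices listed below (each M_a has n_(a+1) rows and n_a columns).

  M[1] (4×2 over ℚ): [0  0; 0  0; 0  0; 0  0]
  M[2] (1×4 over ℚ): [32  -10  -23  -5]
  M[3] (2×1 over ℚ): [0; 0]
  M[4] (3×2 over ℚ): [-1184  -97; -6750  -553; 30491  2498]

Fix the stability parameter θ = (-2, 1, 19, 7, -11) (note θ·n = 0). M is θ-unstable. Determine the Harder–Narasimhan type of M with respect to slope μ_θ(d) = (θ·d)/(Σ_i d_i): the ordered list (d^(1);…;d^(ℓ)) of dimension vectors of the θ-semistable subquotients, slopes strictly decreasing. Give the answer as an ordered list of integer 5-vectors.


Interval decomposition of M: I[1,1]^2, I[2,2]^3, I[2,3], I[4,5]^2, I[5,5].
HN type (ℓ=4): μ^(1)=19; μ^(2)=1; μ^(3)=-2; μ^(4)=-11

((0, 0, 1, 0, 0); (0, 4, 0, 0, 0); (2, 0, 0, 2, 2); (0, 0, 0, 0, 1))


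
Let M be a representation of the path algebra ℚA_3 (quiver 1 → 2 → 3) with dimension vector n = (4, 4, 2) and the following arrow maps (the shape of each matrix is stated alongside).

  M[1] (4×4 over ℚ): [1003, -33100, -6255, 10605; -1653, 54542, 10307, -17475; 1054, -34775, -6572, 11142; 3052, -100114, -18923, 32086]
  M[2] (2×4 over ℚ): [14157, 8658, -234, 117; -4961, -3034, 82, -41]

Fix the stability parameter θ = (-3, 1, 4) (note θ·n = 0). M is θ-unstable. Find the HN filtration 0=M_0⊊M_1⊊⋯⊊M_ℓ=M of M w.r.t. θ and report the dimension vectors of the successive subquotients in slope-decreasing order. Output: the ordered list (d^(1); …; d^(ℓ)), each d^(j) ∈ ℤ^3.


Barcode: M ≅ I[1,2]^3, I[1,3], I[3,3]. HN layers by μ_θ (3 steps, strictly decreasing):
  μ^(1)=4; μ^(2)=1; μ^(3)=-3

((0, 0, 2); (0, 4, 0); (4, 0, 0))


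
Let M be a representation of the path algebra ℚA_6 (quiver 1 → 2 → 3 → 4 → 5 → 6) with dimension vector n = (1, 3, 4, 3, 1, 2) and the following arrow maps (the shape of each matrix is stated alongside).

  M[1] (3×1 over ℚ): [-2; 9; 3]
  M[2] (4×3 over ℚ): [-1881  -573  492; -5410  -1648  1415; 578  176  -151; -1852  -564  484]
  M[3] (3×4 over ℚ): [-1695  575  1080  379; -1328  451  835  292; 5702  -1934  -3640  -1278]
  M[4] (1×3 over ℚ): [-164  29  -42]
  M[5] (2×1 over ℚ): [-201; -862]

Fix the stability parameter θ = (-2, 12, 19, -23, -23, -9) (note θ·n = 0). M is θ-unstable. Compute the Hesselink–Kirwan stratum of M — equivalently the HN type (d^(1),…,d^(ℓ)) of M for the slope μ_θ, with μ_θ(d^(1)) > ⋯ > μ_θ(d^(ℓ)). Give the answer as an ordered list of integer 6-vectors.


Barcode: M ≅ I[1,3], I[2,2], I[2,4], I[3,3], I[3,6], I[4,4], I[6,6]. HN layers by μ_θ (6 steps, strictly decreasing):
  μ^(1)=19; μ^(2)=12; μ^(3)=8/3; μ^(4)=-2; μ^(5)=-9; μ^(6)=-23

((0, 0, 2, 0, 0, 0); (0, 2, 0, 0, 0, 0); (0, 1, 1, 1, 0, 0); (1, 0, 0, 0, 0, 0); (0, 0, 1, 1, 1, 2); (0, 0, 0, 1, 0, 0))


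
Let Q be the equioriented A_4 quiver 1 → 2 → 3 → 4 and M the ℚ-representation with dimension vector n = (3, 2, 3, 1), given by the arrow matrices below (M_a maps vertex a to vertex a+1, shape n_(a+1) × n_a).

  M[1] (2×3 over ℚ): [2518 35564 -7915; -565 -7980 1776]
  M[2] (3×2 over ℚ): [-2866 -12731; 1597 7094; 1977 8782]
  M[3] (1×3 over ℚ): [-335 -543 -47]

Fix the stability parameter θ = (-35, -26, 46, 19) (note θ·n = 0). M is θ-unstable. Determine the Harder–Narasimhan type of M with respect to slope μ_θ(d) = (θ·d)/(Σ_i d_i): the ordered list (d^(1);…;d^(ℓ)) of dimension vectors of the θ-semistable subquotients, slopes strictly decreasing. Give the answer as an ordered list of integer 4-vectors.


Barcode: M ≅ I[1,1], I[1,3], I[1,4], I[3,3]. HN layers by μ_θ (4 steps, strictly decreasing):
  μ^(1)=46; μ^(2)=65/2; μ^(3)=-26; μ^(4)=-35

((0, 0, 2, 0); (0, 0, 1, 1); (0, 2, 0, 0); (3, 0, 0, 0))


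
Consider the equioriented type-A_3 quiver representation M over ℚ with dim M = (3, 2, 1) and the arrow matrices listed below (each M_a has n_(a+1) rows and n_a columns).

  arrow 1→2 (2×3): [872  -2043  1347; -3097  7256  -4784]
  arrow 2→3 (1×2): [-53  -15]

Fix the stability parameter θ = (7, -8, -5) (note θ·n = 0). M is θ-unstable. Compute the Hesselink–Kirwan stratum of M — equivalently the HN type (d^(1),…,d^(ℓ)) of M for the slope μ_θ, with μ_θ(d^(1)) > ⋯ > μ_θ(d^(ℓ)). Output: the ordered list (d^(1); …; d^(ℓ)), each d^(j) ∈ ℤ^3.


Barcode: M ≅ I[1,1], I[1,2], I[1,3]. HN layers by μ_θ (3 steps, strictly decreasing):
  μ^(1)=7; μ^(2)=-1/2; μ^(3)=-2

((1, 0, 0); (1, 1, 0); (1, 1, 1))


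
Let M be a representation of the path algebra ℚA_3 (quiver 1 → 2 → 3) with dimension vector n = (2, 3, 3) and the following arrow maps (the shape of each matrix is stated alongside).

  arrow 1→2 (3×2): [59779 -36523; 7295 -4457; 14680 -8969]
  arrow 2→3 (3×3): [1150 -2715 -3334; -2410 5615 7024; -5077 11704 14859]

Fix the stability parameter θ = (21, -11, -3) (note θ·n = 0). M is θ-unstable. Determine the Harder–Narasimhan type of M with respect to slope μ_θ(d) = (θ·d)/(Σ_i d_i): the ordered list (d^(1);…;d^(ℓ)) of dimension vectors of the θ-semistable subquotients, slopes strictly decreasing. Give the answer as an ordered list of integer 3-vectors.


Via rank(M_{q-1}∘⋯∘M_p): M ≅ I[1,3]^2, I[2,3].
μ_θ-semistable layers: μ^(1)=7/3; μ^(2)=-3; μ^(3)=-11

((2, 2, 2); (0, 0, 1); (0, 1, 0))


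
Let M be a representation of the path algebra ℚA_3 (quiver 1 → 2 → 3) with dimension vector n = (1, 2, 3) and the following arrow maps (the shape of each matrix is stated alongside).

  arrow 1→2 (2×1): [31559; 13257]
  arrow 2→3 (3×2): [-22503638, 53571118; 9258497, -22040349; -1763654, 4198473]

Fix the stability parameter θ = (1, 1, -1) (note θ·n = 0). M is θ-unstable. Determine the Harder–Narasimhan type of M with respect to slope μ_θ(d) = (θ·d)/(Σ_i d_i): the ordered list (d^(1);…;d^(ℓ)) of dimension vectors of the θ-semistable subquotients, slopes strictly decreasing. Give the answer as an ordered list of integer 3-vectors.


Barcode: M ≅ I[1,3], I[2,3], I[3,3]. HN layers by μ_θ (3 steps, strictly decreasing):
  μ^(1)=1/3; μ^(2)=0; μ^(3)=-1

((1, 1, 1); (0, 1, 1); (0, 0, 1))


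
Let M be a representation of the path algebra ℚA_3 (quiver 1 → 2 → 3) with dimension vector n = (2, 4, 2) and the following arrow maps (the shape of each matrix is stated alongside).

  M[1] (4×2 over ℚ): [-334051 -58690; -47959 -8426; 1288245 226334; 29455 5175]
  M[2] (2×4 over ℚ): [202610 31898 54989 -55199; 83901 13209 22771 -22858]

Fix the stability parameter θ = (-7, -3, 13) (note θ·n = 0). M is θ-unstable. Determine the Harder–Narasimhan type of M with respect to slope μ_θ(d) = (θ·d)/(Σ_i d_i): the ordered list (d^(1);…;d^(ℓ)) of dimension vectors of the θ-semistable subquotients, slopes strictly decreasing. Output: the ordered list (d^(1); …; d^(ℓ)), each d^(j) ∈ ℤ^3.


Interval decomposition of M: I[1,3]^2, I[2,2]^2.
HN type (ℓ=3): μ^(1)=13; μ^(2)=-3; μ^(3)=-7

((0, 0, 2); (0, 4, 0); (2, 0, 0))


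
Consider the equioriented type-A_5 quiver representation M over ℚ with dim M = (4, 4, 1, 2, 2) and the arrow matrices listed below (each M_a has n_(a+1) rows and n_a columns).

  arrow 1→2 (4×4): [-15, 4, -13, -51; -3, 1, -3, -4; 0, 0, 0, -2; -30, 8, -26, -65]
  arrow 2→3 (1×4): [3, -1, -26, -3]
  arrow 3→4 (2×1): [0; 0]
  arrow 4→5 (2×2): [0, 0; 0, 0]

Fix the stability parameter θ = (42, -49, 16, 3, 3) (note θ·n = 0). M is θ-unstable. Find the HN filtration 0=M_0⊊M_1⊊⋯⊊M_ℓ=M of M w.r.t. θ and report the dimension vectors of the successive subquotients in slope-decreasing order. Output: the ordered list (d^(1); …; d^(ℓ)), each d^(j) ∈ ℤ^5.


Barcode: M ≅ I[1,1], I[1,2]^2, I[1,3], I[2,2], I[4,4]^2, I[5,5]^2. HN layers by μ_θ (5 steps, strictly decreasing):
  μ^(1)=42; μ^(2)=16; μ^(3)=3; μ^(4)=-7/2; μ^(5)=-49

((1, 0, 0, 0, 0); (0, 0, 1, 0, 0); (0, 0, 0, 2, 2); (3, 3, 0, 0, 0); (0, 1, 0, 0, 0))


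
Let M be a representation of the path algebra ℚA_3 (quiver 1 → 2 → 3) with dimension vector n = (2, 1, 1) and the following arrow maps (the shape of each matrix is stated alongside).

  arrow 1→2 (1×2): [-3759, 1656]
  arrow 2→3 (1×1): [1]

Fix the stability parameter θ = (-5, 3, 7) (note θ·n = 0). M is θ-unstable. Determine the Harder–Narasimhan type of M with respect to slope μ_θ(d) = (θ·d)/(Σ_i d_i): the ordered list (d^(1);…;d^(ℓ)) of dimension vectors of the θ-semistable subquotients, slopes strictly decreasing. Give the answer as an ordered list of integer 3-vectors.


Interval decomposition of M: I[1,1], I[1,3].
HN type (ℓ=3): μ^(1)=7; μ^(2)=3; μ^(3)=-5

((0, 0, 1); (0, 1, 0); (2, 0, 0))


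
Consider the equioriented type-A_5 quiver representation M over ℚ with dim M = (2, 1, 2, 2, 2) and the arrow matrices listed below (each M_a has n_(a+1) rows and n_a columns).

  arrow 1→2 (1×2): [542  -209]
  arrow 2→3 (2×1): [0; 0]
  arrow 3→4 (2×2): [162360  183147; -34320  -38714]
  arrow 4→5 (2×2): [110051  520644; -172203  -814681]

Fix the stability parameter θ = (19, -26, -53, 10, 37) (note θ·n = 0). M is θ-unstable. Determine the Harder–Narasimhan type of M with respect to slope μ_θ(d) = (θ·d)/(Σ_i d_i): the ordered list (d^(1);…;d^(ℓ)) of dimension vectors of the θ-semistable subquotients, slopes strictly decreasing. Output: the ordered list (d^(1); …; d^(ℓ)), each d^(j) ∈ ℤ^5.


Via rank(M_{q-1}∘⋯∘M_p): M ≅ I[1,1], I[1,2], I[3,3], I[3,5], I[4,5].
μ_θ-semistable layers: μ^(1)=37; μ^(2)=19; μ^(3)=10; μ^(4)=-7/2; μ^(5)=-53

((0, 0, 0, 0, 2); (1, 0, 0, 0, 0); (0, 0, 0, 2, 0); (1, 1, 0, 0, 0); (0, 0, 2, 0, 0))


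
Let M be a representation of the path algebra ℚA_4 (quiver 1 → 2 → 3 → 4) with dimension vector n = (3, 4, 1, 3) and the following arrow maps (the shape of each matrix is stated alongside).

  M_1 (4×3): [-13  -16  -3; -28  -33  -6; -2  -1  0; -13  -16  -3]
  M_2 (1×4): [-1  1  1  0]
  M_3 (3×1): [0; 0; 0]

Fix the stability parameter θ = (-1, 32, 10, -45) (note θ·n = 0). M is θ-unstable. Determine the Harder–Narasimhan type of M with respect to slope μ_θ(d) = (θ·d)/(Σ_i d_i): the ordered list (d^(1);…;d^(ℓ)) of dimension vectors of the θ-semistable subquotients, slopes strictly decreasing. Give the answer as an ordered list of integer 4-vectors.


Via rank(M_{q-1}∘⋯∘M_p): M ≅ I[1,1], I[1,2], I[1,3], I[2,2]^2, I[4,4]^3.
μ_θ-semistable layers: μ^(1)=32; μ^(2)=21; μ^(3)=-1; μ^(4)=-45

((0, 3, 0, 0); (0, 1, 1, 0); (3, 0, 0, 0); (0, 0, 0, 3))


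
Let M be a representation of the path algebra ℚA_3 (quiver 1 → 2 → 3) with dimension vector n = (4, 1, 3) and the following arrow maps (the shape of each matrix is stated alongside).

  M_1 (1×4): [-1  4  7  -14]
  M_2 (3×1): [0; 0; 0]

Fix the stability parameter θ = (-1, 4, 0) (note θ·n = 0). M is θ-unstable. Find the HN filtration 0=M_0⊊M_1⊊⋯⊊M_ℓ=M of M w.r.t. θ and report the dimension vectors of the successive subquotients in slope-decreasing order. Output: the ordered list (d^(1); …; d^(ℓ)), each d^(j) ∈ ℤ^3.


Barcode: M ≅ I[1,1]^3, I[1,2], I[3,3]^3. HN layers by μ_θ (3 steps, strictly decreasing):
  μ^(1)=4; μ^(2)=0; μ^(3)=-1

((0, 1, 0); (0, 0, 3); (4, 0, 0))


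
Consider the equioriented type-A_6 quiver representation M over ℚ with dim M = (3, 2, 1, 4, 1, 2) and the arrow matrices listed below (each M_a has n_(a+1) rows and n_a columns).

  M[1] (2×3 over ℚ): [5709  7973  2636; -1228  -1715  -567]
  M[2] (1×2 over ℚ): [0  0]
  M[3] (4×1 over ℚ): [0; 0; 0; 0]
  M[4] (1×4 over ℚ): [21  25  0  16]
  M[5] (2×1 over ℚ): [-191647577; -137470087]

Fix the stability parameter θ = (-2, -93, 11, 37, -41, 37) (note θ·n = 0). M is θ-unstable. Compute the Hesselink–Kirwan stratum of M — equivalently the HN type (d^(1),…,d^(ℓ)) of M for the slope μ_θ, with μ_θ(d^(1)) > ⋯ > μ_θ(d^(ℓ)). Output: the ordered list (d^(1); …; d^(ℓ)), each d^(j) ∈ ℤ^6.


Barcode: M ≅ I[1,1], I[1,2]^2, I[3,3], I[4,4]^3, I[4,6], I[6,6]. HN layers by μ_θ (4 steps, strictly decreasing):
  μ^(1)=37; μ^(2)=11; μ^(3)=-2; μ^(4)=-95/2

((0, 0, 0, 3, 0, 2); (0, 0, 1, 0, 0, 0); (1, 0, 0, 1, 1, 0); (2, 2, 0, 0, 0, 0))


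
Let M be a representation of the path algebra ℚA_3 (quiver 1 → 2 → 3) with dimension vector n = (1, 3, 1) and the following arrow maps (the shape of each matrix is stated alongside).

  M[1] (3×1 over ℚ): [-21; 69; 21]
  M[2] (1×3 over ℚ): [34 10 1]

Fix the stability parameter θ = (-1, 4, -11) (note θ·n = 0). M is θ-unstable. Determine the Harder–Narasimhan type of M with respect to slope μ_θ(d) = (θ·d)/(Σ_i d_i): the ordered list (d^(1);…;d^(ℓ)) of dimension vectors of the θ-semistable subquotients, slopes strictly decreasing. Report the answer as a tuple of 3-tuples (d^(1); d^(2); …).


Interval decomposition of M: I[1,3], I[2,2]^2.
HN type (ℓ=2): μ^(1)=4; μ^(2)=-8/3

((0, 2, 0); (1, 1, 1))


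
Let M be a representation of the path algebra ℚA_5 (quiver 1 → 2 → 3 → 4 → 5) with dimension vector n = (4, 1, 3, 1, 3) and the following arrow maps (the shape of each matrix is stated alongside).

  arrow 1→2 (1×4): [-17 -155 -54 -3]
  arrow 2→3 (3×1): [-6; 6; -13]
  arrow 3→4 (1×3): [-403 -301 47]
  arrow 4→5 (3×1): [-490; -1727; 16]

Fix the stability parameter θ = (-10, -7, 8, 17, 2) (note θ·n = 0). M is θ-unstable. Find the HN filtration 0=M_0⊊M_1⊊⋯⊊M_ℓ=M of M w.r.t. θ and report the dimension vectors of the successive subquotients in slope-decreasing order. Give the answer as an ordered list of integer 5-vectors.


Barcode: M ≅ I[1,1]^3, I[1,5], I[3,3]^2, I[5,5]^2. HN layers by μ_θ (5 steps, strictly decreasing):
  μ^(1)=19/2; μ^(2)=8; μ^(3)=2; μ^(4)=-7; μ^(5)=-10

((0, 0, 0, 1, 1); (0, 0, 3, 0, 0); (0, 0, 0, 0, 2); (0, 1, 0, 0, 0); (4, 0, 0, 0, 0))


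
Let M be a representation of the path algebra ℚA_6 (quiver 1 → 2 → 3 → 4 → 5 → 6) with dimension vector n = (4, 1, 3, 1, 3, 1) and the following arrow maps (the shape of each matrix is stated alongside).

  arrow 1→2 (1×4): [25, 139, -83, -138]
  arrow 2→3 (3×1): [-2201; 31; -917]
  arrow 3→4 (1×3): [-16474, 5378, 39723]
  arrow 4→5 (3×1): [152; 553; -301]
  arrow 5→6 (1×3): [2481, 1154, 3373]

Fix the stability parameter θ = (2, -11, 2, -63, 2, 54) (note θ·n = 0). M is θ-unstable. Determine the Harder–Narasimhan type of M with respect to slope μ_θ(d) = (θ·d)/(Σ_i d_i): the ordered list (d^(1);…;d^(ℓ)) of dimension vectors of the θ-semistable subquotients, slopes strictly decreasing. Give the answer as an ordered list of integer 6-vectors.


Via rank(M_{q-1}∘⋯∘M_p): M ≅ I[1,1]^3, I[1,6], I[3,3]^2, I[5,5]^2.
μ_θ-semistable layers: μ^(1)=54; μ^(2)=2; μ^(3)=-35/2

((0, 0, 0, 0, 0, 1); (3, 0, 2, 0, 3, 0); (1, 1, 1, 1, 0, 0))


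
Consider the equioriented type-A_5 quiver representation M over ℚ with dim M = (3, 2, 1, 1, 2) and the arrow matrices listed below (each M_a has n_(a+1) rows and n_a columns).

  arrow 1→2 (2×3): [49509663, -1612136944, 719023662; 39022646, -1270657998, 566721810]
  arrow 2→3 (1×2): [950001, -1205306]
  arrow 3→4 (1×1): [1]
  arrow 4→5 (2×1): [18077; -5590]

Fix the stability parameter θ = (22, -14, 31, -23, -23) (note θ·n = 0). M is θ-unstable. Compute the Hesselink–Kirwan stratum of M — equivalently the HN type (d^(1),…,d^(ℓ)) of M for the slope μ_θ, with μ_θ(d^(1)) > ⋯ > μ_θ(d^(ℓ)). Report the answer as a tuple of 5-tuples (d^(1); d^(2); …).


Interval decomposition of M: I[1,1], I[1,2], I[1,5], I[5,5].
HN type (ℓ=4): μ^(1)=22; μ^(2)=4; μ^(3)=-7/5; μ^(4)=-23

((1, 0, 0, 0, 0); (1, 1, 0, 0, 0); (1, 1, 1, 1, 1); (0, 0, 0, 0, 1))


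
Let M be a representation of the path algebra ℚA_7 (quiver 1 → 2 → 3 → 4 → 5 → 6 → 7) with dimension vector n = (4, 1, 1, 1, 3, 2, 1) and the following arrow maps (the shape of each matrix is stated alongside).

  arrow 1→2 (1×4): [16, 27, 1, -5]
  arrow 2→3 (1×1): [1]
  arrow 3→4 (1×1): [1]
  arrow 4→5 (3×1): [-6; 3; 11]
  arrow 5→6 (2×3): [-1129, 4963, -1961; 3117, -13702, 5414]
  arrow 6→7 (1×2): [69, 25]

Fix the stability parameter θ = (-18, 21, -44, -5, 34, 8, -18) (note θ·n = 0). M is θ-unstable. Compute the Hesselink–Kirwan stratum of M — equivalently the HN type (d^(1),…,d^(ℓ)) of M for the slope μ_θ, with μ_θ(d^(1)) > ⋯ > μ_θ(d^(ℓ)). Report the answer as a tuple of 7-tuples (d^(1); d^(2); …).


Interval decomposition of M: I[1,1]^3, I[1,7], I[5,5], I[5,6].
HN type (ℓ=6): μ^(1)=34; μ^(2)=21; μ^(3)=8; μ^(4)=-5; μ^(5)=-23/2; μ^(6)=-18

((0, 0, 0, 0, 1, 0, 0); (0, 0, 0, 0, 1, 1, 0); (0, 0, 0, 0, 1, 1, 1); (0, 0, 0, 1, 0, 0, 0); (0, 1, 1, 0, 0, 0, 0); (4, 0, 0, 0, 0, 0, 0))


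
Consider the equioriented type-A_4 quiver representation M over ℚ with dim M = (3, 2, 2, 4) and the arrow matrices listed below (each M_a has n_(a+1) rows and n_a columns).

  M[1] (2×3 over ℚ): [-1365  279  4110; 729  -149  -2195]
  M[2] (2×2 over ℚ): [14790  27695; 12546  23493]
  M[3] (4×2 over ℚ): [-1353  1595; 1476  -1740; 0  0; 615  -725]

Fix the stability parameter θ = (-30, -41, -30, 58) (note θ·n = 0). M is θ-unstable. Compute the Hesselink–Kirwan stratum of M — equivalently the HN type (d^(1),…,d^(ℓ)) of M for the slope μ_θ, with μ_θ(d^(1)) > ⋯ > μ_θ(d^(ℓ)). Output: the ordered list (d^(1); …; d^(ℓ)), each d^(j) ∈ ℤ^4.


Barcode: M ≅ I[1,1], I[1,2], I[1,3], I[3,4], I[4,4]^3. HN layers by μ_θ (3 steps, strictly decreasing):
  μ^(1)=58; μ^(2)=-30; μ^(3)=-71/2

((0, 0, 0, 4); (1, 0, 2, 0); (2, 2, 0, 0))


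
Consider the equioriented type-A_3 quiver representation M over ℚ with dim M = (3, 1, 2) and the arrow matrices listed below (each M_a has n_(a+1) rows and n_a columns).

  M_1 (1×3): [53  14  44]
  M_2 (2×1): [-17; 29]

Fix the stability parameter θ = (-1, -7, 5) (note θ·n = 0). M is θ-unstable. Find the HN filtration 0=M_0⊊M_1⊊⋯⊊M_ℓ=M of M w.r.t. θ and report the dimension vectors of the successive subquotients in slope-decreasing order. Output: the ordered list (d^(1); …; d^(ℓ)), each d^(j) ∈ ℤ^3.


Interval decomposition of M: I[1,1]^2, I[1,3], I[3,3].
HN type (ℓ=3): μ^(1)=5; μ^(2)=-1; μ^(3)=-4

((0, 0, 2); (2, 0, 0); (1, 1, 0))


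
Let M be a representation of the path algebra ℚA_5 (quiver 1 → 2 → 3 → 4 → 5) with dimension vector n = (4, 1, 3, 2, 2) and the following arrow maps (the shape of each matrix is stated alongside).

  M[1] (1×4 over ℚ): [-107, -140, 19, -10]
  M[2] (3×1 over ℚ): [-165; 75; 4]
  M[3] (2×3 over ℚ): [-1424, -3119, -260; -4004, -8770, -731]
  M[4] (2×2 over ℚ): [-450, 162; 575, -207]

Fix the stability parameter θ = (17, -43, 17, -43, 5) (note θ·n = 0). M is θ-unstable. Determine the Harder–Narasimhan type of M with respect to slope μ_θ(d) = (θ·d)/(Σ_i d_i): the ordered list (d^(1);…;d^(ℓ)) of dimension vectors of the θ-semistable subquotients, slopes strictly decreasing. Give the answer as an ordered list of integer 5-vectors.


Barcode: M ≅ I[1,1]^3, I[1,5], I[3,3], I[3,4], I[5,5]. HN layers by μ_θ (3 steps, strictly decreasing):
  μ^(1)=17; μ^(2)=5; μ^(3)=-13

((3, 0, 1, 0, 0); (0, 0, 0, 0, 2); (1, 1, 2, 2, 0))


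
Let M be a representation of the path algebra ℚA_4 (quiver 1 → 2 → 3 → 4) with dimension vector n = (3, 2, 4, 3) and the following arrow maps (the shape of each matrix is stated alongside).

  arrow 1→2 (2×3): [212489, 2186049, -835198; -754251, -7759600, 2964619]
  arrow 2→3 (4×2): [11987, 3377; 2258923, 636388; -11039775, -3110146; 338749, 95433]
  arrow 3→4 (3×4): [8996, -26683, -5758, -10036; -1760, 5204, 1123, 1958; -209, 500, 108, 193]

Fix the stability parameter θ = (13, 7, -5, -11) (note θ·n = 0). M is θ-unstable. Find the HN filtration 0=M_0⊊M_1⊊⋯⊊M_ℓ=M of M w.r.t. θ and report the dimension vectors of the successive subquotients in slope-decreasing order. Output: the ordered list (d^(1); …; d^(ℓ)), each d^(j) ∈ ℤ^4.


Barcode: M ≅ I[1,1], I[1,3], I[1,4], I[3,4]^2. HN layers by μ_θ (4 steps, strictly decreasing):
  μ^(1)=13; μ^(2)=5; μ^(3)=1; μ^(4)=-8

((1, 0, 0, 0); (1, 1, 1, 0); (1, 1, 1, 1); (0, 0, 2, 2))


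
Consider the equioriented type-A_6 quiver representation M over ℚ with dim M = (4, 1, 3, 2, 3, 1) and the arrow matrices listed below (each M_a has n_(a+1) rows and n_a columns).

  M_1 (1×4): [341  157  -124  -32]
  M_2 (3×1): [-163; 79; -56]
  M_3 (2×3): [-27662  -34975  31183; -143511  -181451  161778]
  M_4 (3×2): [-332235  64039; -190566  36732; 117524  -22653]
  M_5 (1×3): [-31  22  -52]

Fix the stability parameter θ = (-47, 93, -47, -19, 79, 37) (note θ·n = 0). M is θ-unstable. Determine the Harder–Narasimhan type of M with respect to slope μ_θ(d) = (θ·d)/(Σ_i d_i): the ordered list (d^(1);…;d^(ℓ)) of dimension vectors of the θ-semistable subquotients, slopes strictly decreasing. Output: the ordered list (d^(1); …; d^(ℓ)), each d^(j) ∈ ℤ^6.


Via rank(M_{q-1}∘⋯∘M_p): M ≅ I[1,1]^3, I[1,6], I[3,3], I[3,5], I[5,5].
μ_θ-semistable layers: μ^(1)=79; μ^(2)=58; μ^(3)=9; μ^(4)=-19; μ^(5)=-47

((0, 0, 0, 0, 2, 0); (0, 0, 0, 0, 1, 1); (0, 1, 1, 1, 0, 0); (0, 0, 0, 1, 0, 0); (4, 0, 2, 0, 0, 0))


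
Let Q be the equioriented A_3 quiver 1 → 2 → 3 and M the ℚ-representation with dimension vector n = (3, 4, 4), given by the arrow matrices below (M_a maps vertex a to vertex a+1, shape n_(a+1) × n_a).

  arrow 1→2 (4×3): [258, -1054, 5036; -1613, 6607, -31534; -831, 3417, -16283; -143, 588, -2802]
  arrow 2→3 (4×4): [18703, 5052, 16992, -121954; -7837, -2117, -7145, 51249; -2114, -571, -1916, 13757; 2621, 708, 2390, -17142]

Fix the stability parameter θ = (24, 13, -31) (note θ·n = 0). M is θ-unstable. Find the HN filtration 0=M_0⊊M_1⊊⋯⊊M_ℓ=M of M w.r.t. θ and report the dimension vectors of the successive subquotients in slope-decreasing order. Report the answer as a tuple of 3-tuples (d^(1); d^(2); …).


Interval decomposition of M: I[1,2], I[1,3]^2, I[2,3], I[3,3].
HN type (ℓ=4): μ^(1)=37/2; μ^(2)=2; μ^(3)=-9; μ^(4)=-31

((1, 1, 0); (2, 2, 2); (0, 1, 1); (0, 0, 1))


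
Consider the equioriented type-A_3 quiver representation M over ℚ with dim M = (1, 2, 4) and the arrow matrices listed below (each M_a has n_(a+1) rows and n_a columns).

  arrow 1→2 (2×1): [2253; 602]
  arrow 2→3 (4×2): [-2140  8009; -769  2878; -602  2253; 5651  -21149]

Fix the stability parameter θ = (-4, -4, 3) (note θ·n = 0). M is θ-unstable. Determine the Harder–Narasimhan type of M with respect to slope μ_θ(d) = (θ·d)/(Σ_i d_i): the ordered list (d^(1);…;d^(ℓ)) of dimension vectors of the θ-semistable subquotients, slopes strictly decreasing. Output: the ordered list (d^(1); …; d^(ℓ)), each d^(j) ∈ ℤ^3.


Via rank(M_{q-1}∘⋯∘M_p): M ≅ I[1,3], I[2,3], I[3,3]^2.
μ_θ-semistable layers: μ^(1)=3; μ^(2)=-4

((0, 0, 4); (1, 2, 0))


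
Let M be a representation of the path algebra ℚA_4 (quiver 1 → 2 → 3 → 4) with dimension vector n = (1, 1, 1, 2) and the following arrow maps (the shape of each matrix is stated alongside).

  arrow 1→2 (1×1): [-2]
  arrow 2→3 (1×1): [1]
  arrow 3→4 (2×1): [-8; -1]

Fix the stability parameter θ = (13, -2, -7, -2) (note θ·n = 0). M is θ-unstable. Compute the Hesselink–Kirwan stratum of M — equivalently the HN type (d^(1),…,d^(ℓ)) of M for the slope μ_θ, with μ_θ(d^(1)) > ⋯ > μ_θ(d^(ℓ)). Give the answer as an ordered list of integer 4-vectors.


Barcode: M ≅ I[1,4], I[4,4]. HN layers by μ_θ (2 steps, strictly decreasing):
  μ^(1)=1/2; μ^(2)=-2

((1, 1, 1, 1); (0, 0, 0, 1))


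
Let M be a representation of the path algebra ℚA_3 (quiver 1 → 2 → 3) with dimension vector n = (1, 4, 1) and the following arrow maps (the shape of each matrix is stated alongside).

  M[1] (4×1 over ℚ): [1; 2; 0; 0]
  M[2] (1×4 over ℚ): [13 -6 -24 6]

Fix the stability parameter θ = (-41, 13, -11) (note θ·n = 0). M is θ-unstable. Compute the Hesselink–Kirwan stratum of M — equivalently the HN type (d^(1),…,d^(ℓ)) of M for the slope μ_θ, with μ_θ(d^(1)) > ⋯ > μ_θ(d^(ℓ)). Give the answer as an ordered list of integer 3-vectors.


Barcode: M ≅ I[1,3], I[2,2]^3. HN layers by μ_θ (3 steps, strictly decreasing):
  μ^(1)=13; μ^(2)=1; μ^(3)=-41

((0, 3, 0); (0, 1, 1); (1, 0, 0))


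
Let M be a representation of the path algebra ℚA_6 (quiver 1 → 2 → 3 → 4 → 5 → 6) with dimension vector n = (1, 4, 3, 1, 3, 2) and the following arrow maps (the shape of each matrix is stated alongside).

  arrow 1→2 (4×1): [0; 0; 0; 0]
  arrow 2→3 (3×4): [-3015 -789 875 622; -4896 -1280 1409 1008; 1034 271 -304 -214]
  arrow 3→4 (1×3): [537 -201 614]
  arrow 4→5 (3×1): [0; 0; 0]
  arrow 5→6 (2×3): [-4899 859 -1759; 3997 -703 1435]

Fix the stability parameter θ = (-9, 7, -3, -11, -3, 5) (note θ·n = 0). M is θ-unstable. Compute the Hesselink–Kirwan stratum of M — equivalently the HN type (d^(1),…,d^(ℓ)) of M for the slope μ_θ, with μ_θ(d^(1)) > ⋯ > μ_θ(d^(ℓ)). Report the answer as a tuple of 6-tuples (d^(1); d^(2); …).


Barcode: M ≅ I[1,1], I[2,2], I[2,3]^2, I[2,4], I[5,5], I[5,6]^2. HN layers by μ_θ (6 steps, strictly decreasing):
  μ^(1)=7; μ^(2)=5; μ^(3)=2; μ^(4)=-7/3; μ^(5)=-3; μ^(6)=-9

((0, 1, 0, 0, 0, 0); (0, 0, 0, 0, 0, 2); (0, 2, 2, 0, 0, 0); (0, 1, 1, 1, 0, 0); (0, 0, 0, 0, 3, 0); (1, 0, 0, 0, 0, 0))


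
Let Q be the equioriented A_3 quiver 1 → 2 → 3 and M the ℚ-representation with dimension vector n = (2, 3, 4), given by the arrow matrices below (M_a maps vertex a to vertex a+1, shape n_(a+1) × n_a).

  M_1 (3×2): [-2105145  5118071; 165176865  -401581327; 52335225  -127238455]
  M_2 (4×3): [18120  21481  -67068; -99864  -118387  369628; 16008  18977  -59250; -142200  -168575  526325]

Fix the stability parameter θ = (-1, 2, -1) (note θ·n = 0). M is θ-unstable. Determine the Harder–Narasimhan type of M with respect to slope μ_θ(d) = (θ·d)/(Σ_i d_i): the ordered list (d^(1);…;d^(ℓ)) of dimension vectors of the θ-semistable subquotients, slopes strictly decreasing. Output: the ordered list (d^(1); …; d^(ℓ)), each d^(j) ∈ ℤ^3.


Interval decomposition of M: I[1,1], I[1,3], I[2,2], I[2,3], I[3,3]^2.
HN type (ℓ=3): μ^(1)=2; μ^(2)=1/2; μ^(3)=-1

((0, 1, 0); (0, 2, 2); (2, 0, 2))


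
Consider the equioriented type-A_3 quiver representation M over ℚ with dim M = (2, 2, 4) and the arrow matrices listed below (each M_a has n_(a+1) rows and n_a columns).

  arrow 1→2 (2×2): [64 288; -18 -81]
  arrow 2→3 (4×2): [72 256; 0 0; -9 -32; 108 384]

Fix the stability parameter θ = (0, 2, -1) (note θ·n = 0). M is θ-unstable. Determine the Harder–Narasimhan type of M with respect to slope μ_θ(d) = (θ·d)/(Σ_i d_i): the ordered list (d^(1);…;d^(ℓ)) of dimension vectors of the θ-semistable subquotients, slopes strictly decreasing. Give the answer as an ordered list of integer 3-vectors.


Interval decomposition of M: I[1,1], I[1,2], I[2,3], I[3,3]^3.
HN type (ℓ=4): μ^(1)=2; μ^(2)=1/2; μ^(3)=0; μ^(4)=-1

((0, 1, 0); (0, 1, 1); (2, 0, 0); (0, 0, 3))


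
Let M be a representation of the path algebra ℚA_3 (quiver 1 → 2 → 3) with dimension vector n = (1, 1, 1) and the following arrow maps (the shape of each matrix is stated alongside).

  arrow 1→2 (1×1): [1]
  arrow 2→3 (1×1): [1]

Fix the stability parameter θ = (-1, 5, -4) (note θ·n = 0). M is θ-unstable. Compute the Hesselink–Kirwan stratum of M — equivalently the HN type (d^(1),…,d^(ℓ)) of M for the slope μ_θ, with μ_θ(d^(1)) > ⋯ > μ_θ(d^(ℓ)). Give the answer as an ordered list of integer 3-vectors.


Via rank(M_{q-1}∘⋯∘M_p): M ≅ I[1,3].
μ_θ-semistable layers: μ^(1)=1/2; μ^(2)=-1

((0, 1, 1); (1, 0, 0))


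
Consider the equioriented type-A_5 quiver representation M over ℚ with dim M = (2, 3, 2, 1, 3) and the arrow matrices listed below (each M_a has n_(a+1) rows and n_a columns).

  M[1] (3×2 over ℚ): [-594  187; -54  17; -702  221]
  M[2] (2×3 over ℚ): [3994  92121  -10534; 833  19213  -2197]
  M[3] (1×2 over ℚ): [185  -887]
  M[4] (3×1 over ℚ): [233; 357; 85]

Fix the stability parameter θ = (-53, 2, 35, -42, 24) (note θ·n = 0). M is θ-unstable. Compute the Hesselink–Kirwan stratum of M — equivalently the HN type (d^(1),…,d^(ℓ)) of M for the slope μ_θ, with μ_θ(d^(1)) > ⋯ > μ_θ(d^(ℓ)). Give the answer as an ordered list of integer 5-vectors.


Barcode: M ≅ I[1,1], I[1,3], I[2,2], I[2,5], I[5,5]^2. HN layers by μ_θ (5 steps, strictly decreasing):
  μ^(1)=35; μ^(2)=24; μ^(3)=2; μ^(4)=-5/3; μ^(5)=-53

((0, 0, 1, 0, 0); (0, 0, 0, 0, 3); (0, 2, 0, 0, 0); (0, 1, 1, 1, 0); (2, 0, 0, 0, 0))


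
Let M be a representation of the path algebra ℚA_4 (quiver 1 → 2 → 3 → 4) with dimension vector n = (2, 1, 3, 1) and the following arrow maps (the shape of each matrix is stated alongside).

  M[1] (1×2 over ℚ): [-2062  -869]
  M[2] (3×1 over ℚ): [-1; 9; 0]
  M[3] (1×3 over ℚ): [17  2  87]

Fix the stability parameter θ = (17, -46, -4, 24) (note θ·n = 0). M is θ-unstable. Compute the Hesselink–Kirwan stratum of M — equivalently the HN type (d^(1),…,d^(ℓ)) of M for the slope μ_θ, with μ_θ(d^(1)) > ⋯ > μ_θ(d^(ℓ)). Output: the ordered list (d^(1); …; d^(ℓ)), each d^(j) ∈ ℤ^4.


Barcode: M ≅ I[1,1], I[1,4], I[3,3]^2. HN layers by μ_θ (4 steps, strictly decreasing):
  μ^(1)=24; μ^(2)=17; μ^(3)=-4; μ^(4)=-29/2

((0, 0, 0, 1); (1, 0, 0, 0); (0, 0, 3, 0); (1, 1, 0, 0))


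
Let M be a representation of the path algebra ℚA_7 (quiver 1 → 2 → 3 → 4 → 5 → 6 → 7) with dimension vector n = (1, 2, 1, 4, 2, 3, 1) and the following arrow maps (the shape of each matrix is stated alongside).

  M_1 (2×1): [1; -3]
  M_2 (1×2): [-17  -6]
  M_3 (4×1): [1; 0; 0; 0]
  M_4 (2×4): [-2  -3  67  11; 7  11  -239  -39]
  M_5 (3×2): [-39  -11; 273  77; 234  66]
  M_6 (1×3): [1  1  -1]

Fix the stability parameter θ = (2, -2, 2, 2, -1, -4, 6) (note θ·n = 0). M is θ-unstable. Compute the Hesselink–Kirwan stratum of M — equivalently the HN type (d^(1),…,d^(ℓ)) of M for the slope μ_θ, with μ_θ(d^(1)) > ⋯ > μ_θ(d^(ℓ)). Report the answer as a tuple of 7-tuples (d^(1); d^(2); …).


Via rank(M_{q-1}∘⋯∘M_p): M ≅ I[1,6], I[2,2], I[4,4]^2, I[4,5], I[6,6], I[6,7].
μ_θ-semistable layers: μ^(1)=6; μ^(2)=2; μ^(3)=1/2; μ^(4)=-1/6; μ^(5)=-2; μ^(6)=-4

((0, 0, 0, 0, 0, 0, 1); (0, 0, 0, 2, 0, 0, 0); (0, 0, 0, 1, 1, 0, 0); (1, 1, 1, 1, 1, 1, 0); (0, 1, 0, 0, 0, 0, 0); (0, 0, 0, 0, 0, 2, 0))


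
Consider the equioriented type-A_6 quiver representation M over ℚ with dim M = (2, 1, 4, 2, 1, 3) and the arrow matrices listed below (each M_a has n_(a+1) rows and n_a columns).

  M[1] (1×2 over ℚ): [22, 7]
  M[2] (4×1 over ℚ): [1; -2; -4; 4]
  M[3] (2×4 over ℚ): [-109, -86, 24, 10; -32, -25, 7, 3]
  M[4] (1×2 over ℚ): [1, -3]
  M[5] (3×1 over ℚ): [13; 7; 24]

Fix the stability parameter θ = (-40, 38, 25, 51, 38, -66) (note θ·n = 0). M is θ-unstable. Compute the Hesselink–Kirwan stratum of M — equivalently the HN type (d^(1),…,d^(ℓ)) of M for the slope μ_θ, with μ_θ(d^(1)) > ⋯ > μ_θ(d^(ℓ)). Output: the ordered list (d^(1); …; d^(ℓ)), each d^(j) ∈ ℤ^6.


Via rank(M_{q-1}∘⋯∘M_p): M ≅ I[1,1], I[1,6], I[3,3]^2, I[3,4], I[6,6]^2.
μ_θ-semistable layers: μ^(1)=51; μ^(2)=25; μ^(3)=86/5; μ^(4)=-40; μ^(5)=-66

((0, 0, 0, 1, 0, 0); (0, 0, 3, 0, 0, 0); (0, 1, 1, 1, 1, 1); (2, 0, 0, 0, 0, 0); (0, 0, 0, 0, 0, 2))


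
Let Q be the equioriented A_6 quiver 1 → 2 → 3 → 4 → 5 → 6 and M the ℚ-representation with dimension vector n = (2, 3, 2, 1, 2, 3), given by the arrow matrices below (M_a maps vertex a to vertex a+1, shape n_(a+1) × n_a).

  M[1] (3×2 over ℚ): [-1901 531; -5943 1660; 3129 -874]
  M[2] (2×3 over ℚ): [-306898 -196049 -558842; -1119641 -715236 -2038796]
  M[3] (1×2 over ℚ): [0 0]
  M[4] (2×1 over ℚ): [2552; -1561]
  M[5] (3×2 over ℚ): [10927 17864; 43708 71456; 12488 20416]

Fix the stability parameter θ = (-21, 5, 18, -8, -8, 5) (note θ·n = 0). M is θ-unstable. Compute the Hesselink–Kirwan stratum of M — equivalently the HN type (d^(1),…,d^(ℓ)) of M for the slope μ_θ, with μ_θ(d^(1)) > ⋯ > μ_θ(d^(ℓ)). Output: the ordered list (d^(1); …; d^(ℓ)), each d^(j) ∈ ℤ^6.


Via rank(M_{q-1}∘⋯∘M_p): M ≅ I[1,3]^2, I[2,2], I[4,5], I[5,6], I[6,6]^2.
μ_θ-semistable layers: μ^(1)=18; μ^(2)=5; μ^(3)=-8; μ^(4)=-21

((0, 0, 2, 0, 0, 0); (0, 3, 0, 0, 0, 3); (0, 0, 0, 1, 2, 0); (2, 0, 0, 0, 0, 0))


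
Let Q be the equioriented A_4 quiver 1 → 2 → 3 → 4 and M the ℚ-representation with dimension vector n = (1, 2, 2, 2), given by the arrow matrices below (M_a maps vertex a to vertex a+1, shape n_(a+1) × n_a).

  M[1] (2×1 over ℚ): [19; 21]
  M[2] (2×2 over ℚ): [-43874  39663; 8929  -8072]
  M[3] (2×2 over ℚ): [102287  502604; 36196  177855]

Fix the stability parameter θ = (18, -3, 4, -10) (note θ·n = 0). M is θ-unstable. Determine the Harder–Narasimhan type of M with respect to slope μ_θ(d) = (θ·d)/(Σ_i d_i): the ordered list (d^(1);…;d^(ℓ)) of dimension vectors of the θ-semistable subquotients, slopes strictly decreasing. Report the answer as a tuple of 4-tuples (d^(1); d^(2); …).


Interval decomposition of M: I[1,4], I[2,4].
HN type (ℓ=2): μ^(1)=9/4; μ^(2)=-3

((1, 1, 1, 1); (0, 1, 1, 1))


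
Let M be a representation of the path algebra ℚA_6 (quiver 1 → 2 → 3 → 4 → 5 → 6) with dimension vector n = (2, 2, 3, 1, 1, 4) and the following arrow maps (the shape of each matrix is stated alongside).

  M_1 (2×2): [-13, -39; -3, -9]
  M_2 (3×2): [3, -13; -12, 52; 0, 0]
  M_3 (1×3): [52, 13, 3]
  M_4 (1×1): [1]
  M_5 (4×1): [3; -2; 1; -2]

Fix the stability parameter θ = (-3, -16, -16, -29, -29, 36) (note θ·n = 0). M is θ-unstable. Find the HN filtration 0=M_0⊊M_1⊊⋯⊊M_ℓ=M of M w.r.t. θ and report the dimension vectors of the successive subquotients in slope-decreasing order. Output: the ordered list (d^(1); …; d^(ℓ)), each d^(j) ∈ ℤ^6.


Via rank(M_{q-1}∘⋯∘M_p): M ≅ I[1,1], I[1,2], I[2,3], I[3,3], I[3,6], I[6,6]^3.
μ_θ-semistable layers: μ^(1)=36; μ^(2)=-3; μ^(3)=-19/2; μ^(4)=-16; μ^(5)=-74/3

((0, 0, 0, 0, 0, 4); (1, 0, 0, 0, 0, 0); (1, 1, 0, 0, 0, 0); (0, 1, 2, 0, 0, 0); (0, 0, 1, 1, 1, 0))


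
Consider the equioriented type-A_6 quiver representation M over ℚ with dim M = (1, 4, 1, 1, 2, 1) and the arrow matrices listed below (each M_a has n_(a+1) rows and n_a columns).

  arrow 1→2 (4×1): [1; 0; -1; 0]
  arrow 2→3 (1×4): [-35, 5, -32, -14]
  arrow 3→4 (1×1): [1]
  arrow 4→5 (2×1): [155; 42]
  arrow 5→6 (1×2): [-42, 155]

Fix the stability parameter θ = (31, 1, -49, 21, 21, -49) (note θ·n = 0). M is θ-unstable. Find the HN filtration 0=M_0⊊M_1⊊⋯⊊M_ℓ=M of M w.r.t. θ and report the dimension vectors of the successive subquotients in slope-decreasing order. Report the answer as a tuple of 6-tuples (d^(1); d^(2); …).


Interval decomposition of M: I[1,5], I[2,2]^3, I[5,6].
HN type (ℓ=4): μ^(1)=21; μ^(2)=1; μ^(3)=-17/3; μ^(4)=-14

((0, 0, 0, 1, 1, 0); (0, 3, 0, 0, 0, 0); (1, 1, 1, 0, 0, 0); (0, 0, 0, 0, 1, 1))


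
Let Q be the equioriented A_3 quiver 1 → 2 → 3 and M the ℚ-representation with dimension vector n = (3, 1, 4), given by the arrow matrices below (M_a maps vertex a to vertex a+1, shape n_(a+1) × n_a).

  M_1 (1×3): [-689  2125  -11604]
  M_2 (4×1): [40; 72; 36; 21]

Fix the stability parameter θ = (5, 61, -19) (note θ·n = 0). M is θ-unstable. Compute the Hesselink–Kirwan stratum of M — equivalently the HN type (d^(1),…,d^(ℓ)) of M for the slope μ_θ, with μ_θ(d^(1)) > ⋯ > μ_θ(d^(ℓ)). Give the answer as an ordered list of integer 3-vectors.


Interval decomposition of M: I[1,1]^2, I[1,3], I[3,3]^3.
HN type (ℓ=3): μ^(1)=21; μ^(2)=5; μ^(3)=-19

((0, 1, 1); (3, 0, 0); (0, 0, 3))


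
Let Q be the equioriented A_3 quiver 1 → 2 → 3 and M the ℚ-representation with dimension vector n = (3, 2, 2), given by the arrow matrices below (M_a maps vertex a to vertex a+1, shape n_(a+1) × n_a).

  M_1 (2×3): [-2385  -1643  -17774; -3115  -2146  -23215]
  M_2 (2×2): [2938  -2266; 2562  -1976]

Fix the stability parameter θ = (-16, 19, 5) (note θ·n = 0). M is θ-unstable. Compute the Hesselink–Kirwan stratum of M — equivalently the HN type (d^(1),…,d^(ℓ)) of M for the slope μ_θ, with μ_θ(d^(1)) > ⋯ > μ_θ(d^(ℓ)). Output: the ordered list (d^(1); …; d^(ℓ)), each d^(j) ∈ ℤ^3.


Interval decomposition of M: I[1,1], I[1,3]^2.
HN type (ℓ=2): μ^(1)=12; μ^(2)=-16

((0, 2, 2); (3, 0, 0))


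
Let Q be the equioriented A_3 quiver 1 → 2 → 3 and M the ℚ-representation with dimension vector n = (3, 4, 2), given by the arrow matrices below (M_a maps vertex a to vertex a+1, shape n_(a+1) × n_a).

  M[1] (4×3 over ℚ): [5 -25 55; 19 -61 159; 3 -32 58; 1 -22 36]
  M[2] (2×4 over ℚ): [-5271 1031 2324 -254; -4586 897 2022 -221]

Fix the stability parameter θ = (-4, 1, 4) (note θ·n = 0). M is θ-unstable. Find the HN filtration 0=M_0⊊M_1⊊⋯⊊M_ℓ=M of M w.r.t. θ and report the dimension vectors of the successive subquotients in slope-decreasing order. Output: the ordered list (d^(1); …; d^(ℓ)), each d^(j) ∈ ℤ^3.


Barcode: M ≅ I[1,1], I[1,2], I[1,3], I[2,2], I[2,3]. HN layers by μ_θ (3 steps, strictly decreasing):
  μ^(1)=4; μ^(2)=1; μ^(3)=-4

((0, 0, 2); (0, 4, 0); (3, 0, 0))


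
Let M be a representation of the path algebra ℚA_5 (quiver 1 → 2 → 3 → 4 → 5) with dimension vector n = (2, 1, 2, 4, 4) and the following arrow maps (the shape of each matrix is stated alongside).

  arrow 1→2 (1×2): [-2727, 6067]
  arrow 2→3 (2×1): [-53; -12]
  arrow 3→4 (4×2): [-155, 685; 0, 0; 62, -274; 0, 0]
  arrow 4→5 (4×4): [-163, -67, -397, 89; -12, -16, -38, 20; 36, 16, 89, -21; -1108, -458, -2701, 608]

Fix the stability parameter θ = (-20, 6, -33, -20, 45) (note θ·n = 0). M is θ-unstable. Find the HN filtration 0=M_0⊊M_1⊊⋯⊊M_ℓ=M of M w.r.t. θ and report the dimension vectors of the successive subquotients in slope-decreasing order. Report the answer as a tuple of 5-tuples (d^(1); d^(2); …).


Via rank(M_{q-1}∘⋯∘M_p): M ≅ I[1,1], I[1,5], I[3,3], I[4,5]^3.
μ_θ-semistable layers: μ^(1)=45; μ^(2)=-47/3; μ^(3)=-20; μ^(4)=-33

((0, 0, 0, 0, 4); (0, 1, 1, 1, 0); (2, 0, 0, 3, 0); (0, 0, 1, 0, 0))


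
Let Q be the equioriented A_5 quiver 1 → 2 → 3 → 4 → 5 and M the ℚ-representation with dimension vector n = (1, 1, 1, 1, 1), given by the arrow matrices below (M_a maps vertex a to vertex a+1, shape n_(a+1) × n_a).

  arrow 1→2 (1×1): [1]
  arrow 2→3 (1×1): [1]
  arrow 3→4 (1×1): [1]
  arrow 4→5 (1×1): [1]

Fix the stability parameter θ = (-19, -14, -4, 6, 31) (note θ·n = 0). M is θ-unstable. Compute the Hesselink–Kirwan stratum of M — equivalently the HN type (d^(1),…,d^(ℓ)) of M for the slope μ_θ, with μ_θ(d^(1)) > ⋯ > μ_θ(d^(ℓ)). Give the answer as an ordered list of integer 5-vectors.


Barcode: M ≅ I[1,5]. HN layers by μ_θ (5 steps, strictly decreasing):
  μ^(1)=31; μ^(2)=6; μ^(3)=-4; μ^(4)=-14; μ^(5)=-19

((0, 0, 0, 0, 1); (0, 0, 0, 1, 0); (0, 0, 1, 0, 0); (0, 1, 0, 0, 0); (1, 0, 0, 0, 0))
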